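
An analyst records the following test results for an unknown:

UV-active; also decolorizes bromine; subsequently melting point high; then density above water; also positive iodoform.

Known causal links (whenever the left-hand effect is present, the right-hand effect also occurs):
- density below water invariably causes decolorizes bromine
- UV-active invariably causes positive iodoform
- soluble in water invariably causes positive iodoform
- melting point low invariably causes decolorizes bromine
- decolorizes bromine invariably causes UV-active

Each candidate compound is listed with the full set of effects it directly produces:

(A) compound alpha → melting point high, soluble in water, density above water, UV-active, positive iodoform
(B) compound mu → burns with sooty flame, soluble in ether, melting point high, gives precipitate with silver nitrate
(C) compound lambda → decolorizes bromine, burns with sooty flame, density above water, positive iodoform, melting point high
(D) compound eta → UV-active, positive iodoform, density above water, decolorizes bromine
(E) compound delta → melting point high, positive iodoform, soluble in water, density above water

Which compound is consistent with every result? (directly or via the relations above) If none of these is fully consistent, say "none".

C

Testing each hypothesis:
(A) compound alpha — does not account for decolorizes bromine
(B) compound mu — UV-active NO; decolorizes bromine NO; melting point high yes; density above water NO; positive iodoform NO
(C) compound lambda — UV-active yes (through decolorizes bromine → UV-active); decolorizes bromine yes; melting point high yes; density above water yes; positive iodoform yes
(D) compound eta — does not account for melting point high
(E) compound delta — UV-active NO; decolorizes bromine NO; melting point high yes; density above water yes; positive iodoform yes
(C) alone accounts for all the evidence.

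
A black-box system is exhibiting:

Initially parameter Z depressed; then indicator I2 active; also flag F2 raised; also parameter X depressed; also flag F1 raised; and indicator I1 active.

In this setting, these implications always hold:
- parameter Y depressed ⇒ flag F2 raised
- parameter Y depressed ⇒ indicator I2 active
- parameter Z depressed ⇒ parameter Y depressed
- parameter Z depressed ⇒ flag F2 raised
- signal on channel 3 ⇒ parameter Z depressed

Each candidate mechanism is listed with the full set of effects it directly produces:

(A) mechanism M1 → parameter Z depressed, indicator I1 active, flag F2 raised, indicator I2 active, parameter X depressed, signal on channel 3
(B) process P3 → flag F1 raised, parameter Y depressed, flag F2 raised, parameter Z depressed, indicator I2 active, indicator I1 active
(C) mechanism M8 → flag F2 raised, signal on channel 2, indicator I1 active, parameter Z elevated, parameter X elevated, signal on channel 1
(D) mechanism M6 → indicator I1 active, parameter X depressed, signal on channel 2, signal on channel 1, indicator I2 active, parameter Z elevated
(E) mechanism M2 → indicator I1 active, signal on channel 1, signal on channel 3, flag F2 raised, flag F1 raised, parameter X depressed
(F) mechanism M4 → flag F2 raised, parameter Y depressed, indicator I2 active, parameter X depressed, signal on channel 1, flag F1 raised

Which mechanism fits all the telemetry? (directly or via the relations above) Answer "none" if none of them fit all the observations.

E

Checking each candidate against the observations:
(A) mechanism M1 — does not account for flag F1 raised
(B) process P3 — does not account for parameter X depressed
(C) mechanism M8 — parameter Z depressed miss; indicator I2 active miss; flag F2 raised match; parameter X depressed miss; flag F1 raised miss; indicator I1 active match
(D) mechanism M6 — fails on parameter Z depressed, flag F2 raised, flag F1 raised (predicts parameter Z elevated, not parameter Z depressed)
(E) mechanism M2 — parameter Z depressed match (by signal on channel 3 → parameter Z depressed); indicator I2 active match (by signal on channel 3 → parameter Z depressed → parameter Y depressed → indicator I2 active); flag F2 raised match; parameter X depressed match; flag F1 raised match; indicator I1 active match
(F) mechanism M4 — does not account for parameter Z depressed, indicator I1 active
(E) is the only candidate with no mismatches.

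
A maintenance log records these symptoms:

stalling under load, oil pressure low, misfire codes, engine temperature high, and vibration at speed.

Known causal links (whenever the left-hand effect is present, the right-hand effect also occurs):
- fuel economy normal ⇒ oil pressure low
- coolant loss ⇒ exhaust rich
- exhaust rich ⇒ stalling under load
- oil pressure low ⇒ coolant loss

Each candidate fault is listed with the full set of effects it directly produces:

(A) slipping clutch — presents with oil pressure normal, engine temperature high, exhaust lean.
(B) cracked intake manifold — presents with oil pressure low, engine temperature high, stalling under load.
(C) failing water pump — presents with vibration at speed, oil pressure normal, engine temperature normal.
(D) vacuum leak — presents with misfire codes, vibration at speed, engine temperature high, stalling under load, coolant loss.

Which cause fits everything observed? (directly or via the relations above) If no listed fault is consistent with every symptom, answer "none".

Testing each hypothesis:
(A) slipping clutch — stalling under load -; oil pressure low -; misfire codes -; engine temperature high +; vibration at speed -
(B) cracked intake manifold — stalling under load +; oil pressure low +; misfire codes -; engine temperature high +; vibration at speed -
(C) failing water pump — fails on stalling under load, oil pressure low, misfire codes, engine temperature high (predicts oil pressure normal, not oil pressure low; predicts engine temperature normal, not engine temperature high)
(D) vacuum leak — stalling under load +; oil pressure low -; misfire codes +; engine temperature high +; vibration at speed +
Every candidate fails on at least one observation.

none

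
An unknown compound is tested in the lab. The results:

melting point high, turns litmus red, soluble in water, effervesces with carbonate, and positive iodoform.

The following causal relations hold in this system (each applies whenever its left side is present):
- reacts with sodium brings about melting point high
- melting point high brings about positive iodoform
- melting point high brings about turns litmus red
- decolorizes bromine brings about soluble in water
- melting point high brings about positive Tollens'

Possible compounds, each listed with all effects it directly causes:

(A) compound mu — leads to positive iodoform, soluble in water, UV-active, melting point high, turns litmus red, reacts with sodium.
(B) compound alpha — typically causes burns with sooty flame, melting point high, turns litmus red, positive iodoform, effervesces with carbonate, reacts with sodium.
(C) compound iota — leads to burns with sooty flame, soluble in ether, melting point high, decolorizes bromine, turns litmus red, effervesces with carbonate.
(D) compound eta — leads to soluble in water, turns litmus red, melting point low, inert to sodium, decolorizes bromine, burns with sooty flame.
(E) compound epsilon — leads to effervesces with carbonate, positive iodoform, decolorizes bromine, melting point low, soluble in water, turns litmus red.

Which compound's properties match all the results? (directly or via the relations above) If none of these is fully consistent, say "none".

C

Checking each candidate against the observations:
(A) compound mu — melting point high ✓; turns litmus red ✓; soluble in water ✓; effervesces with carbonate ✗; positive iodoform ✓
(B) compound alpha — does not account for soluble in water
(C) compound iota — melting point high ✓; turns litmus red ✓; soluble in water ✓ (by decolorizes bromine → soluble in water); effervesces with carbonate ✓; positive iodoform ✓ (by melting point high → positive iodoform)
(D) compound eta — melting point high ✗; turns litmus red ✓; soluble in water ✓; effervesces with carbonate ✗; positive iodoform ✗
(E) compound epsilon — melting point high ✗; turns litmus red ✓; soluble in water ✓; effervesces with carbonate ✓; positive iodoform ✓
Only (C) is consistent with every observation.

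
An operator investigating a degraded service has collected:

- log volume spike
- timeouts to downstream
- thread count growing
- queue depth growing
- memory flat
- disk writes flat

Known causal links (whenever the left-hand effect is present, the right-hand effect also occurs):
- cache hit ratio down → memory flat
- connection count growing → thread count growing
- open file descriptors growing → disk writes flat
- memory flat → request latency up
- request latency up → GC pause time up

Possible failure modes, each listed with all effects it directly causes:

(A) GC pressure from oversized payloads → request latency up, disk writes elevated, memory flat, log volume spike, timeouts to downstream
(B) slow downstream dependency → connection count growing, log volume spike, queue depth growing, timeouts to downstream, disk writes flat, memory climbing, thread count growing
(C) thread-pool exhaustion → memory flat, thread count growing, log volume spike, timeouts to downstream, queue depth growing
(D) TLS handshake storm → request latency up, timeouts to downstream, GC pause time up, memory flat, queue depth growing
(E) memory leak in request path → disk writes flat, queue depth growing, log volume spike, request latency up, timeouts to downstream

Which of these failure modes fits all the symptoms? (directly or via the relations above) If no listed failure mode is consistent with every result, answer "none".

Per-candidate check:
(A) GC pressure from oversized payloads — log volume spike yes; timeouts to downstream yes; thread count growing NO; queue depth growing NO; memory flat yes; disk writes flat NO
(B) slow downstream dependency — log volume spike yes; timeouts to downstream yes; thread count growing yes; queue depth growing yes; memory flat NO; disk writes flat yes
(C) thread-pool exhaustion — log volume spike yes; timeouts to downstream yes; thread count growing yes; queue depth growing yes; memory flat yes; disk writes flat NO
(D) TLS handshake storm — log volume spike NO; timeouts to downstream yes; thread count growing NO; queue depth growing yes; memory flat yes; disk writes flat NO
(E) memory leak in request path — log volume spike yes; timeouts to downstream yes; thread count growing NO; queue depth growing yes; memory flat NO; disk writes flat yes
No candidate is consistent with all observations.

none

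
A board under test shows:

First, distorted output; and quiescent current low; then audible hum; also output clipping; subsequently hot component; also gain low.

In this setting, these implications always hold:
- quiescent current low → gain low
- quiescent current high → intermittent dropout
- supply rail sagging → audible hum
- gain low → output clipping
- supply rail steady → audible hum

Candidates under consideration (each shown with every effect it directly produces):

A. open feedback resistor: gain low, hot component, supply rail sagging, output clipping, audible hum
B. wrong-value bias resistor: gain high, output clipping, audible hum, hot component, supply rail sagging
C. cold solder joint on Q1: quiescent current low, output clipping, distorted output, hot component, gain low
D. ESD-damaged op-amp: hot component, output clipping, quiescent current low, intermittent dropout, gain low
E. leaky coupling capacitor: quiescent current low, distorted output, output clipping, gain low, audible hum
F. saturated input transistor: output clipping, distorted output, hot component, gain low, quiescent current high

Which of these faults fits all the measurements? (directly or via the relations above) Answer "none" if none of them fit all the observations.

none

Testing each hypothesis:
(A) open feedback resistor — distorted output ✗; quiescent current low ✗; audible hum ✓; output clipping ✓; hot component ✓; gain low ✓
(B) wrong-value bias resistor — fails on distorted output, quiescent current low, gain low (predicts gain high, not gain low)
(C) cold solder joint on Q1 — distorted output ✓; quiescent current low ✓; audible hum ✗; output clipping ✓; hot component ✓; gain low ✓
(D) ESD-damaged op-amp — does not account for distorted output, audible hum
(E) leaky coupling capacitor — does not account for hot component
(F) saturated input transistor — distorted output ✓; quiescent current low ✗; audible hum ✗; output clipping ✓; hot component ✓; gain low ✓
None of the listed candidates fits everything.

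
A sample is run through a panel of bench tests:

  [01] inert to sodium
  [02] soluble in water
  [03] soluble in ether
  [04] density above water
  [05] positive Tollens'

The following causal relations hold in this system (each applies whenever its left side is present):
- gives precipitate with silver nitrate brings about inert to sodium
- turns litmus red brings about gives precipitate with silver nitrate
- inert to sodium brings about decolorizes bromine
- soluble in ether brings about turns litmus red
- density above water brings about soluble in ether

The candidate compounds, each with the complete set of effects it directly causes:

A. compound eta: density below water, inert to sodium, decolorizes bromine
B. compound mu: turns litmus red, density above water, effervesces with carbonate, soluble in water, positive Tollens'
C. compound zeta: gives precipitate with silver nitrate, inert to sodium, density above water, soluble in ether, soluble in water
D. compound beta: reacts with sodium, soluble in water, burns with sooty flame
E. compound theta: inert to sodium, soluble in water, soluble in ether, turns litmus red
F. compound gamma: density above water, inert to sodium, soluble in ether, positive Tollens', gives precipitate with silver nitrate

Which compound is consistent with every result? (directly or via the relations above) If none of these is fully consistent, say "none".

B

Per-candidate check:
(A) compound eta — inert to sodium ✓; soluble in water ✗; soluble in ether ✗; density above water ✗; positive Tollens' ✗
(B) compound mu — accounts for every observation (inert to sodium via turns litmus red → gives precipitate with silver nitrate → inert to sodium)
(C) compound zeta — inert to sodium ✓; soluble in water ✓; soluble in ether ✓; density above water ✓; positive Tollens' ✗
(D) compound beta — inert to sodium ✗; soluble in water ✓; soluble in ether ✗; density above water ✗; positive Tollens' ✗
(E) compound theta — inert to sodium ✓; soluble in water ✓; soluble in ether ✓; density above water ✗; positive Tollens' ✗
(F) compound gamma — does not account for soluble in water
Only (B) is consistent with every observation.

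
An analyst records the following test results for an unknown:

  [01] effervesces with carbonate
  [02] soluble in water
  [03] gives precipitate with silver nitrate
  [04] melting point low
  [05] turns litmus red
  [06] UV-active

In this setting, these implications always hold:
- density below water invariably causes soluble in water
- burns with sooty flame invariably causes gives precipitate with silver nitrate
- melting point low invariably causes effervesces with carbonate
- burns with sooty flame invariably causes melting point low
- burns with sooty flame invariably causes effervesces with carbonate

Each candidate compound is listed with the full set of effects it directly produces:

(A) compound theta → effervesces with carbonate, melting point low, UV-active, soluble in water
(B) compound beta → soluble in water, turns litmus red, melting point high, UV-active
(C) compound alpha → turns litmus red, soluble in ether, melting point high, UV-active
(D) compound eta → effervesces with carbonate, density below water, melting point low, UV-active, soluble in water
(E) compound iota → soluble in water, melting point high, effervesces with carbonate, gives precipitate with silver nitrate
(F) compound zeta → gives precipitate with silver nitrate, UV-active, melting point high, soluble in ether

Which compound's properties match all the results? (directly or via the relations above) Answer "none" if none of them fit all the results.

none

For each candidate, compare predicted effects to what was observed:
(A) compound theta — effervesces with carbonate ✓; soluble in water ✓; gives precipitate with silver nitrate ✗; melting point low ✓; turns litmus red ✗; UV-active ✓
(B) compound beta — fails on effervesces with carbonate, gives precipitate with silver nitrate, melting point low (predicts melting point high, not melting point low)
(C) compound alpha — fails on effervesces with carbonate, soluble in water, gives precipitate with silver nitrate, melting point low (predicts melting point high, not melting point low)
(D) compound eta — effervesces with carbonate ✓; soluble in water ✓; gives precipitate with silver nitrate ✗; melting point low ✓; turns litmus red ✗; UV-active ✓
(E) compound iota — effervesces with carbonate ✓; soluble in water ✓; gives precipitate with silver nitrate ✓; melting point low ✗; turns litmus red ✗; UV-active ✗
(F) compound zeta — fails on effervesces with carbonate, soluble in water, melting point low, turns litmus red (predicts melting point high, not melting point low)
None of the listed candidates fits everything.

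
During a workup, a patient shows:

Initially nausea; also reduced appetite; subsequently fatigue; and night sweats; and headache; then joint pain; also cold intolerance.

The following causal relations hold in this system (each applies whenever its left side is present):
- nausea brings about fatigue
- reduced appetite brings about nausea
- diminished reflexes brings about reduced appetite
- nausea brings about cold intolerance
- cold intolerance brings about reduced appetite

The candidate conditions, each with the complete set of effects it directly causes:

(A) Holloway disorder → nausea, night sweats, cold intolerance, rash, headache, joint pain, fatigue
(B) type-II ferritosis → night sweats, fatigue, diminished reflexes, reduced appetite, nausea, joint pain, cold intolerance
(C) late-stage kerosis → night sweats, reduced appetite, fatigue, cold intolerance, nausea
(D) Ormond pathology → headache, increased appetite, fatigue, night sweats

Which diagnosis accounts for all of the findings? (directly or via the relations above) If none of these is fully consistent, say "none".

Checking each candidate against the observations:
(A) Holloway disorder — nausea ✓; reduced appetite ✓ (by cold intolerance → reduced appetite); fatigue ✓; night sweats ✓; headache ✓; joint pain ✓; cold intolerance ✓
(B) type-II ferritosis — nausea ✓; reduced appetite ✓; fatigue ✓; night sweats ✓; headache ✗; joint pain ✓; cold intolerance ✓
(C) late-stage kerosis — nausea ✓; reduced appetite ✓; fatigue ✓; night sweats ✓; headache ✗; joint pain ✗; cold intolerance ✓
(D) Ormond pathology — nausea ✗; reduced appetite ✗; fatigue ✓; night sweats ✓; headache ✓; joint pain ✗; cold intolerance ✗
(A) alone accounts for all the evidence.

A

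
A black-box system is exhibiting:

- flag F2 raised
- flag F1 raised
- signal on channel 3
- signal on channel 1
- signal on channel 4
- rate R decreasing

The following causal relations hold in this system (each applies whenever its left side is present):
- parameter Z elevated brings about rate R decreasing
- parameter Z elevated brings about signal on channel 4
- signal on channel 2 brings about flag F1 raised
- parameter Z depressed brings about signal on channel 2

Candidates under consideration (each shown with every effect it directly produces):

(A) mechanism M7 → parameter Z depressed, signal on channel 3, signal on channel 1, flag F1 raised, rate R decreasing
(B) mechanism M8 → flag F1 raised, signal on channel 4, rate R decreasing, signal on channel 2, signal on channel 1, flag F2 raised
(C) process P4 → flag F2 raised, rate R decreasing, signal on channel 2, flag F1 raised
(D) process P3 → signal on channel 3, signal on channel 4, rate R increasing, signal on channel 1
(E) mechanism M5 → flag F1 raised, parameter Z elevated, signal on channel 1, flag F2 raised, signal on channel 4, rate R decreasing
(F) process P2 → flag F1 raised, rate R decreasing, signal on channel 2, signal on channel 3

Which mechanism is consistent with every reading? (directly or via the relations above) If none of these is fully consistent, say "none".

none

Testing each hypothesis:
(A) mechanism M7 — does not account for flag F2 raised, signal on channel 4
(B) mechanism M8 — does not account for signal on channel 3
(C) process P4 — flag F2 raised ✓; flag F1 raised ✓; signal on channel 3 ✗; signal on channel 1 ✗; signal on channel 4 ✗; rate R decreasing ✓
(D) process P3 — fails on flag F2 raised, flag F1 raised, rate R decreasing (predicts rate R increasing, not rate R decreasing)
(E) mechanism M5 — does not account for signal on channel 3
(F) process P2 — does not account for flag F2 raised, signal on channel 1, signal on channel 4
No candidate is consistent with all observations.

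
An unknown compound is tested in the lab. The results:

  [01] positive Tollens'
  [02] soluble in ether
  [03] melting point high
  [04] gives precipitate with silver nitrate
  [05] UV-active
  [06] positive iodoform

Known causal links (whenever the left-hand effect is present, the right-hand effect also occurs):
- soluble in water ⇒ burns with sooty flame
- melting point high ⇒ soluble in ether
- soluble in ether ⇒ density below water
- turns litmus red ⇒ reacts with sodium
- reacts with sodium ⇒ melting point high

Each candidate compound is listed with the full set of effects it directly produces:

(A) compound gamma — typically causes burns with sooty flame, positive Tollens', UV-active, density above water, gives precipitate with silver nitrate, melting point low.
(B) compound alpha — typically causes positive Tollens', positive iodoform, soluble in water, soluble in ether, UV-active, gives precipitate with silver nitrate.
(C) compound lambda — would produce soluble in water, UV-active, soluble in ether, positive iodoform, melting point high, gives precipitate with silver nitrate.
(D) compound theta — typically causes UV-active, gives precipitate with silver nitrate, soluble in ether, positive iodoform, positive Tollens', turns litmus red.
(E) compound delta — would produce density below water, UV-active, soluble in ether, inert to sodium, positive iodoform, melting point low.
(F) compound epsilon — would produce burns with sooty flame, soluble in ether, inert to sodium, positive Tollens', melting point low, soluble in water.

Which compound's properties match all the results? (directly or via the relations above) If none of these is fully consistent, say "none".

Testing each hypothesis:
(A) compound gamma — positive Tollens' +; soluble in ether -; melting point high -; gives precipitate with silver nitrate +; UV-active +; positive iodoform -
(B) compound alpha — does not account for melting point high
(C) compound lambda — positive Tollens' -; soluble in ether +; melting point high +; gives precipitate with silver nitrate +; UV-active +; positive iodoform +
(D) compound theta — accounts for every observation (melting point high by turns litmus red → reacts with sodium → melting point high)
(E) compound delta — fails on positive Tollens', melting point high, gives precipitate with silver nitrate (predicts melting point low, not melting point high)
(F) compound epsilon — fails on melting point high, gives precipitate with silver nitrate, UV-active, positive iodoform (predicts melting point low, not melting point high)
Only (D) is consistent with every observation.

D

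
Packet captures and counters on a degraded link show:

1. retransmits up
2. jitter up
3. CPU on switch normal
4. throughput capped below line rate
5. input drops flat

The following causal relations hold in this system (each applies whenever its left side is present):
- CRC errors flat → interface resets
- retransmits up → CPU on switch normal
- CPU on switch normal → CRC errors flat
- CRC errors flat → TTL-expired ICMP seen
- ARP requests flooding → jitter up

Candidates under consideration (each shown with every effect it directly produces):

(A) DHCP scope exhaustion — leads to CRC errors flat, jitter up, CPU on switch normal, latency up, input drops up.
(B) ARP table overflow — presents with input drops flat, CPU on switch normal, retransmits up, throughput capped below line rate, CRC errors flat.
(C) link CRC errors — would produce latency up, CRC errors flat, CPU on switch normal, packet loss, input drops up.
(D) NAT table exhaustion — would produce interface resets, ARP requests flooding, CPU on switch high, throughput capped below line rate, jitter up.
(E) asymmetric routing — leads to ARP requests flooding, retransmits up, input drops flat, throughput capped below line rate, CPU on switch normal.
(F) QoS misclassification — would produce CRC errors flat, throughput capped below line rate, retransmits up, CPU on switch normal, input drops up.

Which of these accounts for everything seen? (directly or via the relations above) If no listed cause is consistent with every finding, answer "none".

E

Testing each hypothesis:
(A) DHCP scope exhaustion — fails on retransmits up, throughput capped below line rate, input drops flat (predicts input drops up, not input drops flat)
(B) ARP table overflow — retransmits up yes; jitter up NO; CPU on switch normal yes; throughput capped below line rate yes; input drops flat yes
(C) link CRC errors — fails on retransmits up, jitter up, throughput capped below line rate, input drops flat (predicts input drops up, not input drops flat)
(D) NAT table exhaustion — fails on retransmits up, CPU on switch normal, input drops flat (predicts CPU on switch high, not CPU on switch normal)
(E) asymmetric routing — accounts for every observation (jitter up by ARP requests flooding → jitter up)
(F) QoS misclassification — fails on jitter up, input drops flat (predicts input drops up, not input drops flat)
Only (E) is consistent with every observation.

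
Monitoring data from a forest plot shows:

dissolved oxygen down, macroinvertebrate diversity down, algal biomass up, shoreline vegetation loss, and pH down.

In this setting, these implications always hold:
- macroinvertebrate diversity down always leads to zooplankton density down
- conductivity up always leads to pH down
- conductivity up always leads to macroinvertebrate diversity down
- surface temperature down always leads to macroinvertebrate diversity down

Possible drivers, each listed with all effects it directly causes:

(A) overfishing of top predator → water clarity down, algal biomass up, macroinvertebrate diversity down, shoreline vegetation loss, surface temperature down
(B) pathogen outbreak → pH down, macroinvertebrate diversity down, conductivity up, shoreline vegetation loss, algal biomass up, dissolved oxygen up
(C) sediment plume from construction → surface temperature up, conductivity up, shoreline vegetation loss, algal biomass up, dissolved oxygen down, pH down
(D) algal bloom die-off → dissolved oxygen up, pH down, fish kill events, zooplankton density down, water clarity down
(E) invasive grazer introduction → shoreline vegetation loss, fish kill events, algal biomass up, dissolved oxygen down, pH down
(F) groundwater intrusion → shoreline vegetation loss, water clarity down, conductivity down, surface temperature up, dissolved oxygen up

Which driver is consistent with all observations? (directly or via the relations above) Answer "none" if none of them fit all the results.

C

Testing each hypothesis:
(A) overfishing of top predator — dissolved oxygen down miss; macroinvertebrate diversity down match; algal biomass up match; shoreline vegetation loss match; pH down miss
(B) pathogen outbreak — fails on dissolved oxygen down (predicts dissolved oxygen up, not dissolved oxygen down)
(C) sediment plume from construction — dissolved oxygen down match; macroinvertebrate diversity down match (through conductivity up → macroinvertebrate diversity down); algal biomass up match; shoreline vegetation loss match; pH down match
(D) algal bloom die-off — dissolved oxygen down miss; macroinvertebrate diversity down miss; algal biomass up miss; shoreline vegetation loss miss; pH down match
(E) invasive grazer introduction — dissolved oxygen down match; macroinvertebrate diversity down miss; algal biomass up match; shoreline vegetation loss match; pH down match
(F) groundwater intrusion — fails on dissolved oxygen down, macroinvertebrate diversity down, algal biomass up, pH down (predicts dissolved oxygen up, not dissolved oxygen down)
Only (C) is consistent with every observation.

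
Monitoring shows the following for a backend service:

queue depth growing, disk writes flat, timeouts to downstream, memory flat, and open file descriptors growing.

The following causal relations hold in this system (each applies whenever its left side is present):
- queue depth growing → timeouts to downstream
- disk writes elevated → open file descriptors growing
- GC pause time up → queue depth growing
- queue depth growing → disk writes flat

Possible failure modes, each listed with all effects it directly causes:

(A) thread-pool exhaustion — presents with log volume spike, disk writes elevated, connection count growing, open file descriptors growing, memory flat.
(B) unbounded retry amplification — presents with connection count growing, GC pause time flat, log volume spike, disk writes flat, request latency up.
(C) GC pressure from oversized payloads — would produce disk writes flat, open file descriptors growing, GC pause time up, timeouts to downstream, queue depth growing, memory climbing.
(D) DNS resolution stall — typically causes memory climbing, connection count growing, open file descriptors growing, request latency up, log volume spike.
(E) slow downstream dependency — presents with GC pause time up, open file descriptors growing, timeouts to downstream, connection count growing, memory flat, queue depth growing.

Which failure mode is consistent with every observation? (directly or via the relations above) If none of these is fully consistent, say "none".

E

Checking each candidate against the observations:
(A) thread-pool exhaustion — queue depth growing ✗; disk writes flat ✗; timeouts to downstream ✗; memory flat ✓; open file descriptors growing ✓
(B) unbounded retry amplification — queue depth growing ✗; disk writes flat ✓; timeouts to downstream ✗; memory flat ✗; open file descriptors growing ✗
(C) GC pressure from oversized payloads — fails on memory flat (predicts memory climbing, not memory flat)
(D) DNS resolution stall — queue depth growing ✗; disk writes flat ✗; timeouts to downstream ✗; memory flat ✗; open file descriptors growing ✓
(E) slow downstream dependency — queue depth growing ✓; disk writes flat ✓ (by queue depth growing → disk writes flat); timeouts to downstream ✓; memory flat ✓; open file descriptors growing ✓
(E) alone accounts for all the evidence.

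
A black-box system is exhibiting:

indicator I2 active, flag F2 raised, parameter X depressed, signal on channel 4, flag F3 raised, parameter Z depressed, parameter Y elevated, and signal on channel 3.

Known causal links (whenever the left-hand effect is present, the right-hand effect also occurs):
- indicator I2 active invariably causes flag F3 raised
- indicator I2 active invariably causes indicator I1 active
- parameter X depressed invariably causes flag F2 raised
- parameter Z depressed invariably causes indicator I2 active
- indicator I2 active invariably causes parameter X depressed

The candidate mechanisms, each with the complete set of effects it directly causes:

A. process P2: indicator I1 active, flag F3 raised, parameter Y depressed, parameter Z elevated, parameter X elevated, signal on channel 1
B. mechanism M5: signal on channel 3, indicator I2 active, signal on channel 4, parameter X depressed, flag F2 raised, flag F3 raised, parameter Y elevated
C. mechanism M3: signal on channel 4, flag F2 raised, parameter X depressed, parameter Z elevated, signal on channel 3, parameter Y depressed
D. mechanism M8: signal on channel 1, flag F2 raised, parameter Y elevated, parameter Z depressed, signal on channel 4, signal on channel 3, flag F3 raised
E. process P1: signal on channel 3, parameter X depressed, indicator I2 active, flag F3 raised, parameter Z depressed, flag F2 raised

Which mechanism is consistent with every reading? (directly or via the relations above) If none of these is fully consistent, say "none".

D

For each candidate, compare predicted effects to what was observed:
(A) process P2 — indicator I2 active miss; flag F2 raised miss; parameter X depressed miss; signal on channel 4 miss; flag F3 raised match; parameter Z depressed miss; parameter Y elevated miss; signal on channel 3 miss
(B) mechanism M5 — does not account for parameter Z depressed
(C) mechanism M3 — indicator I2 active miss; flag F2 raised match; parameter X depressed match; signal on channel 4 match; flag F3 raised miss; parameter Z depressed miss; parameter Y elevated miss; signal on channel 3 match
(D) mechanism M8 — accounts for every observation (indicator I2 active via parameter Z depressed → indicator I2 active)
(E) process P1 — does not account for signal on channel 4, parameter Y elevated
Only (D) is consistent with every observation.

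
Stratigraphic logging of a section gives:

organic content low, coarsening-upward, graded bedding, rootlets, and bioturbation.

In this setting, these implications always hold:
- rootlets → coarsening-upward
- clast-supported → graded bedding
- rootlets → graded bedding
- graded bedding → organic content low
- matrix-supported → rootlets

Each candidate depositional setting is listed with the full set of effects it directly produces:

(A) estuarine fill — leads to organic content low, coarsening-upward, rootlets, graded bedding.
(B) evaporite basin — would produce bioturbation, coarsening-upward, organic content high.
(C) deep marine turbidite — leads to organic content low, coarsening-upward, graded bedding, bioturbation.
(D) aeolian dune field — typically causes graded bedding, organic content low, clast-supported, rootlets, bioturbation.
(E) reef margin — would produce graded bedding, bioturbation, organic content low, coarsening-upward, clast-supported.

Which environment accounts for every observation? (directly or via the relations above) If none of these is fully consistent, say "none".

Per-candidate check:
(A) estuarine fill — organic content low +; coarsening-upward +; graded bedding +; rootlets +; bioturbation -
(B) evaporite basin — organic content low -; coarsening-upward +; graded bedding -; rootlets -; bioturbation +
(C) deep marine turbidite — organic content low +; coarsening-upward +; graded bedding +; rootlets -; bioturbation +
(D) aeolian dune field — organic content low +; coarsening-upward + (through rootlets → coarsening-upward); graded bedding +; rootlets +; bioturbation +
(E) reef margin — organic content low +; coarsening-upward +; graded bedding +; rootlets -; bioturbation +
(D) alone accounts for all the evidence.

D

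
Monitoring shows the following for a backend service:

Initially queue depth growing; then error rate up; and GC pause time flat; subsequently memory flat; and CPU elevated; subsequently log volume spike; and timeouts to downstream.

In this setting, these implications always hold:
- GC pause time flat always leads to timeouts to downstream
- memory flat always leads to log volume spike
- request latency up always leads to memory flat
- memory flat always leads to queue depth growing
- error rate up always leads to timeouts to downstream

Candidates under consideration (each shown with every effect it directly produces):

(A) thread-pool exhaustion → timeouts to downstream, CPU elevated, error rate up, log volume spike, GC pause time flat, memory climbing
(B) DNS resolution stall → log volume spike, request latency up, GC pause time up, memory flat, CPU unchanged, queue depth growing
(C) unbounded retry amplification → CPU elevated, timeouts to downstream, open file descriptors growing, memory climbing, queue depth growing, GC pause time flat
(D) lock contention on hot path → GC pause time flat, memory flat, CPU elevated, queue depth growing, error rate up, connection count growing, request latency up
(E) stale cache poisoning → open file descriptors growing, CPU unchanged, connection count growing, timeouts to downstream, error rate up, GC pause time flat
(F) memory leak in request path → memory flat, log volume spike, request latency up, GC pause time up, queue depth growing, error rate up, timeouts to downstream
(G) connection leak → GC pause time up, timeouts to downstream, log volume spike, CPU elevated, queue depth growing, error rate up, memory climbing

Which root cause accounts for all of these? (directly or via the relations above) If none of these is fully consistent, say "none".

For each candidate, compare predicted effects to what was observed:
(A) thread-pool exhaustion — queue depth growing ✗; error rate up ✓; GC pause time flat ✓; memory flat ✗; CPU elevated ✓; log volume spike ✓; timeouts to downstream ✓
(B) DNS resolution stall — queue depth growing ✓; error rate up ✗; GC pause time flat ✗; memory flat ✓; CPU elevated ✗; log volume spike ✓; timeouts to downstream ✗
(C) unbounded retry amplification — fails on error rate up, memory flat, log volume spike (predicts memory climbing, not memory flat)
(D) lock contention on hot path — queue depth growing ✓; error rate up ✓; GC pause time flat ✓; memory flat ✓; CPU elevated ✓; log volume spike ✓ (via memory flat → log volume spike); timeouts to downstream ✓ (via GC pause time flat → timeouts to downstream)
(E) stale cache poisoning — queue depth growing ✗; error rate up ✓; GC pause time flat ✓; memory flat ✗; CPU elevated ✗; log volume spike ✗; timeouts to downstream ✓
(F) memory leak in request path — fails on GC pause time flat, CPU elevated (predicts GC pause time up, not GC pause time flat)
(G) connection leak — queue depth growing ✓; error rate up ✓; GC pause time flat ✗; memory flat ✗; CPU elevated ✓; log volume spike ✓; timeouts to downstream ✓
Only (D) is consistent with every observation.

D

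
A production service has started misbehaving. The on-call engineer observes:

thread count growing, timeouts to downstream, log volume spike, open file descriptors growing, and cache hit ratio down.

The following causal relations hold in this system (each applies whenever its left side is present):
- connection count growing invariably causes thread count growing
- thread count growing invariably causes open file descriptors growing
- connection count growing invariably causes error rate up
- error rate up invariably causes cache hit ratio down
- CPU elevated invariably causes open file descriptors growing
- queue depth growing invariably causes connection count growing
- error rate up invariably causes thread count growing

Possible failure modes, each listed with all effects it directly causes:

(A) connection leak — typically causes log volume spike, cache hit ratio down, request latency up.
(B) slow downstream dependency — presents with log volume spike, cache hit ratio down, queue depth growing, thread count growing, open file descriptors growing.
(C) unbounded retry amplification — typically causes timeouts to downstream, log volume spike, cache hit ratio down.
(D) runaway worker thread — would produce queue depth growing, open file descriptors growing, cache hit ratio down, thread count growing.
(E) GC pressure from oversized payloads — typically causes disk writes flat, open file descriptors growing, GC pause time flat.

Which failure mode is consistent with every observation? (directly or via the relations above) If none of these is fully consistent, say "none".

Testing each hypothesis:
(A) connection leak — does not account for thread count growing, timeouts to downstream, open file descriptors growing
(B) slow downstream dependency — thread count growing match; timeouts to downstream miss; log volume spike match; open file descriptors growing match; cache hit ratio down match
(C) unbounded retry amplification — does not account for thread count growing, open file descriptors growing
(D) runaway worker thread — does not account for timeouts to downstream, log volume spike
(E) GC pressure from oversized payloads — thread count growing miss; timeouts to downstream miss; log volume spike miss; open file descriptors growing match; cache hit ratio down miss
None of the listed candidates fits everything.

none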